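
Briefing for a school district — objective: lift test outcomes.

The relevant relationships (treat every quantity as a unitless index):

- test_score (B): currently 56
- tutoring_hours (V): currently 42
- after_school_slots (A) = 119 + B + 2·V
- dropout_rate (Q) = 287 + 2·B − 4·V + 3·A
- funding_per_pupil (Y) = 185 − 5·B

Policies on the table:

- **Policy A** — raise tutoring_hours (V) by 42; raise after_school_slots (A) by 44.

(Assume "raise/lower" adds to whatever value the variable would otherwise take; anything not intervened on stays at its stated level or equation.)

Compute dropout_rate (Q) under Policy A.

Policy A (V + 42, A + 44):
  B = 56
  V = 42 + 42 = 84
  A = 119 + 56 + 2·84 (+44 from intervention) = 387
  Q = 287 + 2·56 − 4·84 + 3·387 = 1224

1224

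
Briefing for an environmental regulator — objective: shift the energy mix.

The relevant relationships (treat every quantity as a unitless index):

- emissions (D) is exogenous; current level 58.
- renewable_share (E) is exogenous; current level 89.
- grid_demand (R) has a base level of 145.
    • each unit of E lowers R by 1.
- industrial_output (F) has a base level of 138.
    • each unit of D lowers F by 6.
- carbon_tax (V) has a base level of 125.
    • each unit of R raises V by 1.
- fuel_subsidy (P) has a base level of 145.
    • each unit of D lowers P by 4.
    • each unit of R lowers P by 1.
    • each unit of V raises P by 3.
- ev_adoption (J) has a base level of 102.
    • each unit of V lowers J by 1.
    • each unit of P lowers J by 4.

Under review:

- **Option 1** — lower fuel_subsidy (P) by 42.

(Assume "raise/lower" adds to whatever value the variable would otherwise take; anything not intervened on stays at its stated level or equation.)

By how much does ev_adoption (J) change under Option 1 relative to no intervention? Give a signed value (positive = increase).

Baseline:
  D = 58
  E = 89
  R = 145 − 89 = 56
  V = 125 + 56 = 181
  P = 145 − 4·58 − 56 + 3·181 = 400
  J = 102 − 181 − 4·400 = -1679
Option 1 (P − 42):
  D = 58
  E = 89
  R = 145 − 89 = 56
  V = 125 + 56 = 181
  P = 145 − 4·58 − 56 + 3·181 (−42 from intervention) = 358
  J = 102 − 181 − 4·358 = -1511
Change in J: -1511 − (-1679) = 168

168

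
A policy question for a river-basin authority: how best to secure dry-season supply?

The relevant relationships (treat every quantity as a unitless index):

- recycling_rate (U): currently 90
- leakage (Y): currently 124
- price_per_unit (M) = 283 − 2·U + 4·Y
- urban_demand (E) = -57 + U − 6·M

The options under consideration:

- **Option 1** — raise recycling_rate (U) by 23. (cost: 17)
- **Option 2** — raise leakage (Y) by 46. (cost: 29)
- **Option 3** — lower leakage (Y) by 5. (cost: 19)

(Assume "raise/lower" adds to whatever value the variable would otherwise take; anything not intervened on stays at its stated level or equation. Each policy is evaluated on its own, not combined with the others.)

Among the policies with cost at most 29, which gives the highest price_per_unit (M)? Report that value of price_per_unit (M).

Option 1 (U + 23):
  U = 90 + 23 = 113
  Y = 124
  M = 283 − 2·113 + 4·124 = 553
Option 2 (Y + 46):
  U = 90
  Y = 124 + 46 = 170
  M = 283 − 2·90 + 4·170 = 783
Option 3 (Y − 5):
  U = 90
  Y = 124 − 5 = 119
  M = 283 − 2·90 + 4·119 = 579
Comparing — Option 1: M=553, Option 2: M=783, Option 3: M=579. Highest is 783 (Option 2).

783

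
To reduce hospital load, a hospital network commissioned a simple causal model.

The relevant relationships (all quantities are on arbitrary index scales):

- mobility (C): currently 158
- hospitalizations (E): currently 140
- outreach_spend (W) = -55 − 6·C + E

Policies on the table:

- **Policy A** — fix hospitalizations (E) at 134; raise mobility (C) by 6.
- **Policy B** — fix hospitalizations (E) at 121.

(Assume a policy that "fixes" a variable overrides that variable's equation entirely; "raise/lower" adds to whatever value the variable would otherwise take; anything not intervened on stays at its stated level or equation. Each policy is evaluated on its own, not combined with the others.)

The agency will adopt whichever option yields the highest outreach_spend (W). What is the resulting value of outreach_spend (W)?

Policy A (E := 134, C + 6):
  C = 158 + 6 = 164
  E = 134
  W = -55 − 6·164 + 134 = -905
Policy B (E := 121):
  C = 158
  E = 121
  W = -55 − 6·158 + 121 = -882
Comparing — Policy A: W=-905, Policy B: W=-882. Highest is -882 (Policy B).

-882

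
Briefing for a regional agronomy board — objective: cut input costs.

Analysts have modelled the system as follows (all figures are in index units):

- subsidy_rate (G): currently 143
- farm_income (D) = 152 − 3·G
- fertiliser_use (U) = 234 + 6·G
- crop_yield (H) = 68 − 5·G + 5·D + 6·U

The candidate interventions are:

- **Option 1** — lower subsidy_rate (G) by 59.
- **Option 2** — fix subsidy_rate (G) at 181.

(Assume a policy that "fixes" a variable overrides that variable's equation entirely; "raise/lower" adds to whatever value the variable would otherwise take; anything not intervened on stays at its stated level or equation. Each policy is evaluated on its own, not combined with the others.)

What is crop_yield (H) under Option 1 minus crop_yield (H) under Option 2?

-1552

Option 1 (G − 59):
  G = 143 − 59 = 84
  D = 152 − 3·84 = -100
  U = 234 + 6·84 = 738
  H = 68 − 5·84 + 5·(-100) + 6·738 = 3576
Option 2 (G := 181):
  G = 181
  D = 152 − 3·181 = -391
  U = 234 + 6·181 = 1320
  H = 68 − 5·181 + 5·(-391) + 6·1320 = 5128
H: 3576 − 5128 = -1552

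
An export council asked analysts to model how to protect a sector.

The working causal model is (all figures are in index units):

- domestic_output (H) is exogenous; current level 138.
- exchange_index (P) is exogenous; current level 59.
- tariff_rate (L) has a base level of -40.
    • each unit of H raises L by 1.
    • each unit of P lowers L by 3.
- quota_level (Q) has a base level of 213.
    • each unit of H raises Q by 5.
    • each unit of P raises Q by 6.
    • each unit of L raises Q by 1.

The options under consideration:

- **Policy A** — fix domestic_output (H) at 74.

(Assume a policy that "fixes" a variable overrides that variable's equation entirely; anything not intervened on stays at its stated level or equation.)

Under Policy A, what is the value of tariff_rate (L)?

Policy A (H := 74):
  H = 74
  P = 59
  L = -40 + 74 − 3·59 = -143

-143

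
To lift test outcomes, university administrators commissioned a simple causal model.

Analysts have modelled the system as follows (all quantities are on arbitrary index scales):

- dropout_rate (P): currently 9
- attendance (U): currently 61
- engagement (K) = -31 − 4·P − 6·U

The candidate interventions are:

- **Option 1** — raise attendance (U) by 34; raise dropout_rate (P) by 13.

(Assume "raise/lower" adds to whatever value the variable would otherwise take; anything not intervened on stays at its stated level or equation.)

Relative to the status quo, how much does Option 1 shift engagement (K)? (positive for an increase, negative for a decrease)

Baseline:
  P = 9
  U = 61
  K = -31 − 4·9 − 6·61 = -433
Option 1 (U + 34, P + 13):
  P = 9 + 13 = 22
  U = 61 + 34 = 95
  K = -31 − 4·22 − 6·95 = -689
Change in K: -689 − (-433) = -256

-256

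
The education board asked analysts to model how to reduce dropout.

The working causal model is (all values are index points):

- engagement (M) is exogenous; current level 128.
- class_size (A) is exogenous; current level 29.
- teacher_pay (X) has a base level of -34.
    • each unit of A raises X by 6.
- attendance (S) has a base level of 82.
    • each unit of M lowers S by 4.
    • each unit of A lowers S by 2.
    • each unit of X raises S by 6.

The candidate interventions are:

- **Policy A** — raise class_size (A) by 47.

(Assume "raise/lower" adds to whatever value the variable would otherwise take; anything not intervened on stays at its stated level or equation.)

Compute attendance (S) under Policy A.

1950

Policy A (A + 47):
  M = 128
  A = 29 + 47 = 76
  X = -34 + 6·76 = 422
  S = 82 − 4·128 − 2·76 + 6·422 = 1950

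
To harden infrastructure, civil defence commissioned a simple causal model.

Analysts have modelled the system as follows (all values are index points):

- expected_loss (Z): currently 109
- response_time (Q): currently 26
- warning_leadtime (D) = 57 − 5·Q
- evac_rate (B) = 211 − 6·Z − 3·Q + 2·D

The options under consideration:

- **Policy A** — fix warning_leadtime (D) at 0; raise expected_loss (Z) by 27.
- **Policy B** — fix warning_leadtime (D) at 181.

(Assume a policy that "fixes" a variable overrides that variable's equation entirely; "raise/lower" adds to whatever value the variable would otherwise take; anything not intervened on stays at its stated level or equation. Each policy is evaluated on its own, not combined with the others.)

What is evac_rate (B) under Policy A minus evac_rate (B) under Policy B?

Policy A (D := 0, Z + 27):
  Z = 109 + 27 = 136
  Q = 26
  D = 0
  B = 211 − 6·136 − 3·26 + 2·0 = -683
Policy B (D := 181):
  Z = 109
  Q = 26
  D = 181
  B = 211 − 6·109 − 3·26 + 2·181 = -159
B: -683 − (-159) = -524

-524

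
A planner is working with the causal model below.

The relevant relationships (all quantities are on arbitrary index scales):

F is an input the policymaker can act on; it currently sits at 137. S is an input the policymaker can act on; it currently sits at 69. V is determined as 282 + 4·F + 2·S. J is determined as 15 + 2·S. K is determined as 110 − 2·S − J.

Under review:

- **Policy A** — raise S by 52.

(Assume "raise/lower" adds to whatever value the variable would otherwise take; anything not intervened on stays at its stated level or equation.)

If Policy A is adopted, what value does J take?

Policy A (S + 52):
  S = 69 + 52 = 121
  J = 15 + 2·121 = 257

257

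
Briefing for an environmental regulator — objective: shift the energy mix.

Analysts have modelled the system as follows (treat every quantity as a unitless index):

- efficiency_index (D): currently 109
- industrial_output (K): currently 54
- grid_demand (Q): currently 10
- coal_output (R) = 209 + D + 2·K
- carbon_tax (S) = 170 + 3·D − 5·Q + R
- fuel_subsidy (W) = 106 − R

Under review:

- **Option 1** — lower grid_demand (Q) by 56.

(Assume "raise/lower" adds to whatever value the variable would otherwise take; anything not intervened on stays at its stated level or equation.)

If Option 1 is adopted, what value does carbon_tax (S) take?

Option 1 (Q − 56):
  D = 109
  K = 54
  Q = 10 − 56 = -46
  R = 209 + 109 + 2·54 = 426
  S = 170 + 3·109 − 5·(-46) + 426 = 1153

1153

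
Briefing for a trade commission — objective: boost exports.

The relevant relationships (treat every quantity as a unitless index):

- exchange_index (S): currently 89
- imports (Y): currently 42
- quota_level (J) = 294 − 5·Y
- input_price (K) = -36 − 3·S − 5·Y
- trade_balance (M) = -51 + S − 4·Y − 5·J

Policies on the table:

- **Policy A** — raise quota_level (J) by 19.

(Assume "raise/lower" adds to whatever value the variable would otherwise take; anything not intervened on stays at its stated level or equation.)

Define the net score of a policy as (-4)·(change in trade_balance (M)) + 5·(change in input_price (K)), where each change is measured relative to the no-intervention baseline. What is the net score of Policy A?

380

Baseline:
  S = 89
  Y = 42
  J = 294 − 5·42 = 84
  K = -36 − 3·89 − 5·42 = -513
  M = -51 + 89 − 4·42 − 5·84 = -550
Policy A (J + 19):
  S = 89
  Y = 42
  J = 294 − 5·42 (+19 from intervention) = 103
  K = -36 − 3·89 − 5·42 = -513
  M = -51 + 89 − 4·42 − 5·103 = -645
ΔM = -645 − (-550) = -95; ΔK = -513 − (-513) = 0
Score = (-4)·(-95) + 5·0 = 380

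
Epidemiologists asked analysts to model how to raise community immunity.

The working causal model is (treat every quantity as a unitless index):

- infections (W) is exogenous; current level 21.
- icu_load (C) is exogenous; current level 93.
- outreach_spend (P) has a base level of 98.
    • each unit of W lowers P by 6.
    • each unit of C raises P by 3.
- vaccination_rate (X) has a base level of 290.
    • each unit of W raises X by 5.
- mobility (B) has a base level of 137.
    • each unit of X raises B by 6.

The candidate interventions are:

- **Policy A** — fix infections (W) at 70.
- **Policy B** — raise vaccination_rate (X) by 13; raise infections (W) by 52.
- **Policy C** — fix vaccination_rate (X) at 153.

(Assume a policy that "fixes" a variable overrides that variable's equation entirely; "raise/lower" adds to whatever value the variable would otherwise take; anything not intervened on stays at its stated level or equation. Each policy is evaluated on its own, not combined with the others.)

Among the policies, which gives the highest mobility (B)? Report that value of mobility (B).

Policy A (W := 70):
  W = 70
  X = 290 + 5·70 = 640
  B = 137 + 6·640 = 3977
Policy B (X + 13, W + 52):
  W = 21 + 52 = 73
  X = 290 + 5·73 (+13 from intervention) = 668
  B = 137 + 6·668 = 4145
Policy C (X := 153):
  W = 21
  X = 153
  B = 137 + 6·153 = 1055
Comparing — Policy A: B=3977, Policy B: B=4145, Policy C: B=1055. Highest is 4145 (Policy B).

4145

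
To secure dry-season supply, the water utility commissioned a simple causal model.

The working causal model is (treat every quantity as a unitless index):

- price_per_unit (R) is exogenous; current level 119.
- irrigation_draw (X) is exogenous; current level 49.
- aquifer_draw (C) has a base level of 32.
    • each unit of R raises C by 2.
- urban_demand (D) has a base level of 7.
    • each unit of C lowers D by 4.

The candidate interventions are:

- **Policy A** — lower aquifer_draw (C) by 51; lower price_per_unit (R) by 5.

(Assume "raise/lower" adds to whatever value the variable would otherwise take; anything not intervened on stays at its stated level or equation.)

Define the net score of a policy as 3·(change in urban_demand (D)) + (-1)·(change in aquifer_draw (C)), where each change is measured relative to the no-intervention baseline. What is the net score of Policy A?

793

Baseline:
  R = 119
  C = 32 + 2·119 = 270
  D = 7 − 4·270 = -1073
Policy A (C − 51, R − 5):
  R = 119 − 5 = 114
  C = 32 + 2·114 (−51 from intervention) = 209
  D = 7 − 4·209 = -829
ΔD = -829 − (-1073) = 244; ΔC = 209 − 270 = -61
Score = 3·244 + (-1)·(-61) = 793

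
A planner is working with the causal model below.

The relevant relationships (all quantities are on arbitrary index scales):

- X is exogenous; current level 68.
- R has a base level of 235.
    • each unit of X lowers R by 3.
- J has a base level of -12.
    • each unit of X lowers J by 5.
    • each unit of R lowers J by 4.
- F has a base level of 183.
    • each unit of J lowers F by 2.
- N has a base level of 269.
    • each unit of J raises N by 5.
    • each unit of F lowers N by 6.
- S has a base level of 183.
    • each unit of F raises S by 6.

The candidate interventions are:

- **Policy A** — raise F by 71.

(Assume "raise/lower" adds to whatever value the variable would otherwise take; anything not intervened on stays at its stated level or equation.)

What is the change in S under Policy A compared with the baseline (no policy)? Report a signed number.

426

Baseline:
  X = 68
  R = 235 − 3·68 = 31
  J = -12 − 5·68 − 4·31 = -476
  F = 183 − 2·(-476) = 1135
  S = 183 + 6·1135 = 6993
Policy A (F + 71):
  X = 68
  R = 235 − 3·68 = 31
  J = -12 − 5·68 − 4·31 = -476
  F = 183 − 2·(-476) (+71 from intervention) = 1206
  S = 183 + 6·1206 = 7419
Change in S: 7419 − 6993 = 426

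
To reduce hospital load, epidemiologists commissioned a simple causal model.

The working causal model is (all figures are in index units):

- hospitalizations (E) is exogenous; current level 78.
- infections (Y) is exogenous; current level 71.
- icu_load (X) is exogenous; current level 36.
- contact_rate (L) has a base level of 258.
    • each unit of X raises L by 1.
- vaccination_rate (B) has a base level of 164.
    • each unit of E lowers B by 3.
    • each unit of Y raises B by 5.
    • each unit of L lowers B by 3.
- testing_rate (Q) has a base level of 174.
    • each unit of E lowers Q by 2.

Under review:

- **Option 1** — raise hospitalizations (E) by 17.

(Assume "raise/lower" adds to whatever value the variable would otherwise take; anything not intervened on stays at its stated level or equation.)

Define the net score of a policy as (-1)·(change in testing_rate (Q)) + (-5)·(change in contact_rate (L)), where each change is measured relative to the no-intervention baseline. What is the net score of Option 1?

34

Baseline:
  E = 78
  X = 36
  L = 258 + 36 = 294
  Q = 174 − 2·78 = 18
Option 1 (E + 17):
  E = 78 + 17 = 95
  X = 36
  L = 258 + 36 = 294
  Q = 174 − 2·95 = -16
ΔQ = -16 − 18 = -34; ΔL = 294 − 294 = 0
Score = (-1)·(-34) + (-5)·0 = 34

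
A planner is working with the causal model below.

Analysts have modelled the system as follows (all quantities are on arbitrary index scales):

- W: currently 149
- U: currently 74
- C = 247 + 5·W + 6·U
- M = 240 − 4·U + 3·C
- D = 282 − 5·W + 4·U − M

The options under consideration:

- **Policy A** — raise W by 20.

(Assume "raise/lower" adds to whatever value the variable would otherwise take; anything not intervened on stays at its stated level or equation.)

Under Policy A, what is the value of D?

-4819

Policy A (W + 20):
  W = 149 + 20 = 169
  U = 74
  C = 247 + 5·169 + 6·74 = 1536
  M = 240 − 4·74 + 3·1536 = 4552
  D = 282 − 5·169 + 4·74 − 4552 = -4819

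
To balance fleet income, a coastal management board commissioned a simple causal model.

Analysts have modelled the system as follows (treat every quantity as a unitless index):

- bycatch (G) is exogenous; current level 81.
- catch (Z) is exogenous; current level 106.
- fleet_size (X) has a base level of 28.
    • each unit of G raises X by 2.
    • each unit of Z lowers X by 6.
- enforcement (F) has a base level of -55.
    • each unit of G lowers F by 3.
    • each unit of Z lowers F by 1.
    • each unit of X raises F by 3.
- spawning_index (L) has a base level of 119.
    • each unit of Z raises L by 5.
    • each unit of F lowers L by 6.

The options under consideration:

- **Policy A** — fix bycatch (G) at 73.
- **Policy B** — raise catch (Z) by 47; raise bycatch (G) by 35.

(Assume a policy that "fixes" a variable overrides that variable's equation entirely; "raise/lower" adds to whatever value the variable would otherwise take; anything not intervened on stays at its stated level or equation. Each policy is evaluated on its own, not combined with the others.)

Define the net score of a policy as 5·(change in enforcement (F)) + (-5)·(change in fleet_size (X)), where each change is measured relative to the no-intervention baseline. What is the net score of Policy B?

-2880

Baseline:
  G = 81
  Z = 106
  X = 28 + 2·81 − 6·106 = -446
  F = -55 − 3·81 − 106 + 3·(-446) = -1742
Policy B (Z + 47, G + 35):
  G = 81 + 35 = 116
  Z = 106 + 47 = 153
  X = 28 + 2·116 − 6·153 = -658
  F = -55 − 3·116 − 153 + 3·(-658) = -2530
ΔF = -2530 − (-1742) = -788; ΔX = -658 − (-446) = -212
Score = 5·(-788) + (-5)·(-212) = -2880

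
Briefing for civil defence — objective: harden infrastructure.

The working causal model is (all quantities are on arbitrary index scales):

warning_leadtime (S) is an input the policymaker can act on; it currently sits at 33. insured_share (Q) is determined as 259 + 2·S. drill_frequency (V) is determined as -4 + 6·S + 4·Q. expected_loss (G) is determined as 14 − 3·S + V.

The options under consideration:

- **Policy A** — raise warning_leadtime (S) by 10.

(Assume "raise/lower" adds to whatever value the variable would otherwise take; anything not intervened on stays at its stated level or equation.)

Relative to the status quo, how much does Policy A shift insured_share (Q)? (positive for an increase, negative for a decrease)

20

Baseline:
  S = 33
  Q = 259 + 2·33 = 325
Policy A (S + 10):
  S = 33 + 10 = 43
  Q = 259 + 2·43 = 345
Change in Q: 345 − 325 = 20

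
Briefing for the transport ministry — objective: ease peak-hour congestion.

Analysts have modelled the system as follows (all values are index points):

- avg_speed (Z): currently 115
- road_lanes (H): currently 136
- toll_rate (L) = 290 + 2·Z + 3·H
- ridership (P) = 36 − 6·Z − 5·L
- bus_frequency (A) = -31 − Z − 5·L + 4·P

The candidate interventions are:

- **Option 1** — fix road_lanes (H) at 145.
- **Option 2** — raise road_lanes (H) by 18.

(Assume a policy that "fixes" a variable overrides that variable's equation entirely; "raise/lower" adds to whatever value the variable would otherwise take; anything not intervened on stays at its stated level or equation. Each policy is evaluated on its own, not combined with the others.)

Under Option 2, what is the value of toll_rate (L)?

Option 2 (H + 18):
  Z = 115
  H = 136 + 18 = 154
  L = 290 + 2·115 + 3·154 = 982

982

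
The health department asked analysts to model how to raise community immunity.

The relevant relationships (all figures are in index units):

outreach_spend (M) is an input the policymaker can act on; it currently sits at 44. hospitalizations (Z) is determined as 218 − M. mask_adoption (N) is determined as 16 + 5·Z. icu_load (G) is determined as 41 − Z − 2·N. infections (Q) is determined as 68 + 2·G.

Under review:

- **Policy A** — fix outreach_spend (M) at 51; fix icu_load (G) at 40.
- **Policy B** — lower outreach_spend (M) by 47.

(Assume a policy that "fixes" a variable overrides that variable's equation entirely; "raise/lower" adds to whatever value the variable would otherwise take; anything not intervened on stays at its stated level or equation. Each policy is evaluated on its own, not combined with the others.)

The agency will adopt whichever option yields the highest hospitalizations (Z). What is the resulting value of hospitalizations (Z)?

221

Policy A (M := 51, G := 40):
  M = 51
  Z = 218 − 51 = 167
Policy B (M − 47):
  M = 44 − 47 = -3
  Z = 218 − (-3) = 221
Comparing — Policy A: Z=167, Policy B: Z=221. Highest is 221 (Policy B).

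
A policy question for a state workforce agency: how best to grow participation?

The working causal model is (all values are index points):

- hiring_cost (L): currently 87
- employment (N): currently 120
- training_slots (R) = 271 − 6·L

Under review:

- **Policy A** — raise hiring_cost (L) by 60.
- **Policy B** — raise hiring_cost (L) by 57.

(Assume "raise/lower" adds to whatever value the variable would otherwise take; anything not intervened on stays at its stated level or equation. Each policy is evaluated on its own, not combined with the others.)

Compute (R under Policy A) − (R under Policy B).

Policy A (L + 60):
  L = 87 + 60 = 147
  R = 271 − 6·147 = -611
Policy B (L + 57):
  L = 87 + 57 = 144
  R = 271 − 6·144 = -593
R: -611 − (-593) = -18

-18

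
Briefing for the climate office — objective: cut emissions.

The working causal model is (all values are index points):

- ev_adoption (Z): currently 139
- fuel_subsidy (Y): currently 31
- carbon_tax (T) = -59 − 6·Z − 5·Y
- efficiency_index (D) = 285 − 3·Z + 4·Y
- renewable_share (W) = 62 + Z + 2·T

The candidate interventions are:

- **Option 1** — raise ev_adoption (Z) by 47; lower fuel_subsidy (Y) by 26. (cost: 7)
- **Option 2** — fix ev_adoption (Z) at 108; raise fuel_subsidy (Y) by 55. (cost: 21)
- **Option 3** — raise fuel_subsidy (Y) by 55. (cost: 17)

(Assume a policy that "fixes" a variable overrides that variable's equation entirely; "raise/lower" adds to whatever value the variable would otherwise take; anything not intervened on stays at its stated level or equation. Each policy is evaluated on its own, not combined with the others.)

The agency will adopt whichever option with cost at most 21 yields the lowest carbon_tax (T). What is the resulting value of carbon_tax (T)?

Option 1 (Z + 47, Y − 26):
  Z = 139 + 47 = 186
  Y = 31 − 26 = 5
  T = -59 − 6·186 − 5·5 = -1200
Option 2 (Z := 108, Y + 55):
  Z = 108
  Y = 31 + 55 = 86
  T = -59 − 6·108 − 5·86 = -1137
Option 3 (Y + 55):
  Z = 139
  Y = 31 + 55 = 86
  T = -59 − 6·139 − 5·86 = -1323
Comparing — Option 1: T=-1200, Option 2: T=-1137, Option 3: T=-1323. Lowest is -1323 (Option 3).

-1323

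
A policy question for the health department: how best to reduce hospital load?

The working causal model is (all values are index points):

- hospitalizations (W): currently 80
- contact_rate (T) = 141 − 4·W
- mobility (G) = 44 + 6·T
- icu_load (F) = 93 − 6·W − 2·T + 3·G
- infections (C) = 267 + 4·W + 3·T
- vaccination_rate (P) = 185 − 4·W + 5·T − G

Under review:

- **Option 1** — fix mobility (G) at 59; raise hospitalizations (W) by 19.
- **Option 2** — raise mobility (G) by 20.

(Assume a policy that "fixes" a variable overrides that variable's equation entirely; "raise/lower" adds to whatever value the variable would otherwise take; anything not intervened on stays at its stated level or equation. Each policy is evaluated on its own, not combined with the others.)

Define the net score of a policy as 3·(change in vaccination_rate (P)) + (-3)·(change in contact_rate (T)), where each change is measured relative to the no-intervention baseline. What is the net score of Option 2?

-60

Baseline:
  W = 80
  T = 141 − 4·80 = -179
  G = 44 + 6·(-179) = -1030
  P = 185 − 4·80 + 5·(-179) − (-1030) = 0
Option 2 (G + 20):
  W = 80
  T = 141 − 4·80 = -179
  G = 44 + 6·(-179) (+20 from intervention) = -1010
  P = 185 − 4·80 + 5·(-179) − (-1010) = -20
ΔP = -20 − 0 = -20; ΔT = -179 − (-179) = 0
Score = 3·(-20) + (-3)·0 = -60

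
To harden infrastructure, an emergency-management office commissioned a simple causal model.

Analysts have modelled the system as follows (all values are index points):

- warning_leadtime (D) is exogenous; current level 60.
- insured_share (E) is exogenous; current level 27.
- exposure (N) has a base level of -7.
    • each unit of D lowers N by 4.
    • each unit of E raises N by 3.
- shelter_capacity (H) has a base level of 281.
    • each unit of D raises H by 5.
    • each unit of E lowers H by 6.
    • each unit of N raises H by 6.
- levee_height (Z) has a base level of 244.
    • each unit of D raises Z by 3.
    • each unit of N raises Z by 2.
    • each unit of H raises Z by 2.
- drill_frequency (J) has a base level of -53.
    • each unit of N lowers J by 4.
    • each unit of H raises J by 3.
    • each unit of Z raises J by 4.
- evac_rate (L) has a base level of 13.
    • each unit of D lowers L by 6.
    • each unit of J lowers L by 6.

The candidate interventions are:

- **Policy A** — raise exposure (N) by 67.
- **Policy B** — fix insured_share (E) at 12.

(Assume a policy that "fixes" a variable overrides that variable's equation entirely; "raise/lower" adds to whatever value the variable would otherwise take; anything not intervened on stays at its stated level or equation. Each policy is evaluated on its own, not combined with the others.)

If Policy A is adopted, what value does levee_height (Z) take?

-124

Policy A (N + 67):
  D = 60
  E = 27
  N = -7 − 4·60 + 3·27 (+67 from intervention) = -99
  H = 281 + 5·60 − 6·27 + 6·(-99) = -175
  Z = 244 + 3·60 + 2·(-99) + 2·(-175) = -124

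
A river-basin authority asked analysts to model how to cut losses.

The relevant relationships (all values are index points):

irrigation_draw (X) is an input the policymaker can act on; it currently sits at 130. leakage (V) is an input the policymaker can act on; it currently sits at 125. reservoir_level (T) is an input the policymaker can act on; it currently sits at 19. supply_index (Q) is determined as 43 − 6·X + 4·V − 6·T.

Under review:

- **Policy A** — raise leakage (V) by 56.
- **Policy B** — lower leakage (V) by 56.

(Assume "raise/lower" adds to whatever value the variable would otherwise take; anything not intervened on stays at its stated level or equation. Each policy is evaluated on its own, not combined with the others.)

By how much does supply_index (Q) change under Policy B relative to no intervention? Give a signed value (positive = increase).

-224

Baseline:
  X = 130
  V = 125
  T = 19
  Q = 43 − 6·130 + 4·125 − 6·19 = -351
Policy B (V − 56):
  X = 130
  V = 125 − 56 = 69
  T = 19
  Q = 43 − 6·130 + 4·69 − 6·19 = -575
Change in Q: -575 − (-351) = -224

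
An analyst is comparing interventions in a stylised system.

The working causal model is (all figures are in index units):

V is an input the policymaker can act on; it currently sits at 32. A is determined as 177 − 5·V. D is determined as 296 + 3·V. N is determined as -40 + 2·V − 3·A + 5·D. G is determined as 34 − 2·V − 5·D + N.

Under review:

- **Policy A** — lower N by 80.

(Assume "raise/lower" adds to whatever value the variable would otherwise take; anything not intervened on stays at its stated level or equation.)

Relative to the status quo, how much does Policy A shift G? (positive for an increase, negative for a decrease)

-80

Baseline:
  V = 32
  A = 177 − 5·32 = 17
  D = 296 + 3·32 = 392
  N = -40 + 2·32 − 3·17 + 5·392 = 1933
  G = 34 − 2·32 − 5·392 + 1933 = -57
Policy A (N − 80):
  V = 32
  A = 177 − 5·32 = 17
  D = 296 + 3·32 = 392
  N = -40 + 2·32 − 3·17 + 5·392 (−80 from intervention) = 1853
  G = 34 − 2·32 − 5·392 + 1853 = -137
Change in G: -137 − (-57) = -80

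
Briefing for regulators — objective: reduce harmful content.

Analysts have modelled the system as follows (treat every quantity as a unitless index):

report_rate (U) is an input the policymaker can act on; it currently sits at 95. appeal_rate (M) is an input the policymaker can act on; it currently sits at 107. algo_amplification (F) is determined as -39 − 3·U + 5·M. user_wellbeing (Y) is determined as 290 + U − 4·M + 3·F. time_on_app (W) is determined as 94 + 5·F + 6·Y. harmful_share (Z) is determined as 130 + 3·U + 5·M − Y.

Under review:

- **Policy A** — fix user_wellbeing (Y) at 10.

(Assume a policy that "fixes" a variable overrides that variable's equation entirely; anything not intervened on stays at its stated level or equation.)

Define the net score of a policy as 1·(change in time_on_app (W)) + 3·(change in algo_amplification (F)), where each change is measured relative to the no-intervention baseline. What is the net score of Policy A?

Baseline:
  U = 95
  M = 107
  F = -39 − 3·95 + 5·107 = 211
  Y = 290 + 95 − 4·107 + 3·211 = 590
  W = 94 + 5·211 + 6·590 = 4689
Policy A (Y := 10):
  U = 95
  M = 107
  F = -39 − 3·95 + 5·107 = 211
  Y = 10
  W = 94 + 5·211 + 6·10 = 1209
ΔW = 1209 − 4689 = -3480; ΔF = 211 − 211 = 0
Score = 1·(-3480) + 3·0 = -3480

-3480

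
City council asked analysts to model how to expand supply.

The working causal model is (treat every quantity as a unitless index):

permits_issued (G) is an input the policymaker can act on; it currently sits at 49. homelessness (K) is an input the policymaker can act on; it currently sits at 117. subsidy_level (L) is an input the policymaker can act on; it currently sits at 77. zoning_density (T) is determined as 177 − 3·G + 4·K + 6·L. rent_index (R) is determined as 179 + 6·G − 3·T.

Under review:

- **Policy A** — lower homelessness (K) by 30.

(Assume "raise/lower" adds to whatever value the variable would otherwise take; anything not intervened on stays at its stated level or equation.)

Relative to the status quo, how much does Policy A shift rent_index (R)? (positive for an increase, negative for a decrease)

Baseline:
  G = 49
  K = 117
  L = 77
  T = 177 − 3·49 + 4·117 + 6·77 = 960
  R = 179 + 6·49 − 3·960 = -2407
Policy A (K − 30):
  G = 49
  K = 117 − 30 = 87
  L = 77
  T = 177 − 3·49 + 4·87 + 6·77 = 840
  R = 179 + 6·49 − 3·840 = -2047
Change in R: -2047 − (-2407) = 360

360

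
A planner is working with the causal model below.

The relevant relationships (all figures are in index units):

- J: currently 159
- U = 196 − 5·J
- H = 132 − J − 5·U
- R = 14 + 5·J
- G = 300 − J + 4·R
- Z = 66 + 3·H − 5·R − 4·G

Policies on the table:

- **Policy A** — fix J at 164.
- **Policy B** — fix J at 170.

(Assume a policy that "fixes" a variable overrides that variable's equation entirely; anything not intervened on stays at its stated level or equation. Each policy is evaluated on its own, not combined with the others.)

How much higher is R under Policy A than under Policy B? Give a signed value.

Policy A (J := 164):
  J = 164
  R = 14 + 5·164 = 834
Policy B (J := 170):
  J = 170
  R = 14 + 5·170 = 864
R: 834 − 864 = -30

-30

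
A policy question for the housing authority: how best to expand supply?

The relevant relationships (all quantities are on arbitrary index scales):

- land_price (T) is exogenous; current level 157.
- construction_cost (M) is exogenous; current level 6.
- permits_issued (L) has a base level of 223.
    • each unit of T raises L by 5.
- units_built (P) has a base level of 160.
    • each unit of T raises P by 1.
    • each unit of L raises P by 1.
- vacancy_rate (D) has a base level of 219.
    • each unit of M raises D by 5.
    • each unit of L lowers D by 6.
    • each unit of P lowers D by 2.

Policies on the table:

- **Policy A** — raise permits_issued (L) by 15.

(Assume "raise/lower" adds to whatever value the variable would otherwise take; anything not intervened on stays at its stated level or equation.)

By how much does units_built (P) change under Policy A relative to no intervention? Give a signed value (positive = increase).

Baseline:
  T = 157
  L = 223 + 5·157 = 1008
  P = 160 + 157 + 1008 = 1325
Policy A (L + 15):
  T = 157
  L = 223 + 5·157 (+15 from intervention) = 1023
  P = 160 + 157 + 1023 = 1340
Change in P: 1340 − 1325 = 15

15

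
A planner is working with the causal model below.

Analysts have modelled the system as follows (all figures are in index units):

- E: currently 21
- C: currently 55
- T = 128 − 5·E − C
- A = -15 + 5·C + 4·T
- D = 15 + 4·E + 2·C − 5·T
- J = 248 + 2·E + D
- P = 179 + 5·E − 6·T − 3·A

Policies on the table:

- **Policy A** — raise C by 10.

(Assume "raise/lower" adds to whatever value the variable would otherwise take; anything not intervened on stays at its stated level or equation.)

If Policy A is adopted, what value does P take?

110

Policy A (C + 10):
  E = 21
  C = 55 + 10 = 65
  T = 128 − 5·21 − 65 = -42
  A = -15 + 5·65 + 4·(-42) = 142
  P = 179 + 5·21 − 6·(-42) − 3·142 = 110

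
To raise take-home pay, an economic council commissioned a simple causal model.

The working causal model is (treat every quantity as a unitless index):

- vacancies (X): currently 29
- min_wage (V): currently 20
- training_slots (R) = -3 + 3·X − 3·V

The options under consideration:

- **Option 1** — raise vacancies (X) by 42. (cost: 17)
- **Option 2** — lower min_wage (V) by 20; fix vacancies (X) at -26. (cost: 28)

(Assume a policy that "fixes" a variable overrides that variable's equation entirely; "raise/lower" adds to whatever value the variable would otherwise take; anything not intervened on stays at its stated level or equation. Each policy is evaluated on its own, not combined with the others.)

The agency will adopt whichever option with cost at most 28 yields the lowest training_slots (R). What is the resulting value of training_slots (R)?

-81

Option 1 (X + 42):
  X = 29 + 42 = 71
  V = 20
  R = -3 + 3·71 − 3·20 = 150
Option 2 (V − 20, X := -26):
  X = -26
  V = 20 − 20 = 0
  R = -3 + 3·(-26) − 3·0 = -81
Comparing — Option 1: R=150, Option 2: R=-81. Lowest is -81 (Option 2).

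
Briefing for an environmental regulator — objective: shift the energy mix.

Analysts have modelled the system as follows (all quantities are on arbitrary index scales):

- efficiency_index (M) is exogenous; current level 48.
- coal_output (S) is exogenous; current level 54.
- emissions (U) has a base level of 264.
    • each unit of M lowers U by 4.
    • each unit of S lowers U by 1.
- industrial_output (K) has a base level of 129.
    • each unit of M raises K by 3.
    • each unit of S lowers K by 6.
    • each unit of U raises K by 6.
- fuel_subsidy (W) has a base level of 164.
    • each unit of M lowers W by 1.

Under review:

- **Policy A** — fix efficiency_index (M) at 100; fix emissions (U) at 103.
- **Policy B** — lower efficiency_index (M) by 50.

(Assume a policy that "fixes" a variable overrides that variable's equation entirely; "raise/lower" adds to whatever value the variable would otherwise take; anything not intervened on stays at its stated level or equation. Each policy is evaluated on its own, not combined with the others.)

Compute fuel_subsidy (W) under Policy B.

Policy B (M − 50):
  M = 48 − 50 = -2
  W = 164 − (-2) = 166

166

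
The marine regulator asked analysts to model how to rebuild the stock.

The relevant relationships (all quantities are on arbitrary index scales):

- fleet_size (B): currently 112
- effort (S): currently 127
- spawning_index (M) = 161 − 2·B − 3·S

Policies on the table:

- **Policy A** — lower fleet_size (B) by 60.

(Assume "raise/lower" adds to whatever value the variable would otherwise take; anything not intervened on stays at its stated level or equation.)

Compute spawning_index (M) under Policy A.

Policy A (B − 60):
  B = 112 − 60 = 52
  S = 127
  M = 161 − 2·52 − 3·127 = -324

-324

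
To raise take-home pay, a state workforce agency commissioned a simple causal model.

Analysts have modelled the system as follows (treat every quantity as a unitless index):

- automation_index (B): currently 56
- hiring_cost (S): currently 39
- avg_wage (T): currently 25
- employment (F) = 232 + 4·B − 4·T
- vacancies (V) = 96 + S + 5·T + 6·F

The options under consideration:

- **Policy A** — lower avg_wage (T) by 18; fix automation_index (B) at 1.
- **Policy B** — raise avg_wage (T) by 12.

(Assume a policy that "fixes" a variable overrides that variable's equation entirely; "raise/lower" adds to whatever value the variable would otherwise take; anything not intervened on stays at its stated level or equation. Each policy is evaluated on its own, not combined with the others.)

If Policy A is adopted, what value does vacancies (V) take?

1418

Policy A (T − 18, B := 1):
  B = 1
  S = 39
  T = 25 − 18 = 7
  F = 232 + 4·1 − 4·7 = 208
  V = 96 + 39 + 5·7 + 6·208 = 1418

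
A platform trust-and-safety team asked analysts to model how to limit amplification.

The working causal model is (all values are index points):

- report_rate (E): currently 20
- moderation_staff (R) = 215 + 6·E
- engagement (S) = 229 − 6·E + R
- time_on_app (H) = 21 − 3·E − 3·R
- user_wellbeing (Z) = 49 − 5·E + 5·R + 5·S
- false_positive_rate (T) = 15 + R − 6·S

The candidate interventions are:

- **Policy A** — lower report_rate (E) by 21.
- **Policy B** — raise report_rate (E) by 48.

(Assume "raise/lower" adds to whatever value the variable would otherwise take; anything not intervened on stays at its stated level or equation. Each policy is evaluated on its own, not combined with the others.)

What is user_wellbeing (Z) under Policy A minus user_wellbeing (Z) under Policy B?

-1725

Policy A (E − 21):
  E = 20 − 21 = -1
  R = 215 + 6·(-1) = 209
  S = 229 − 6·(-1) + 209 = 444
  Z = 49 − 5·(-1) + 5·209 + 5·444 = 3319
Policy B (E + 48):
  E = 20 + 48 = 68
  R = 215 + 6·68 = 623
  S = 229 − 6·68 + 623 = 444
  Z = 49 − 5·68 + 5·623 + 5·444 = 5044
Z: 3319 − 5044 = -1725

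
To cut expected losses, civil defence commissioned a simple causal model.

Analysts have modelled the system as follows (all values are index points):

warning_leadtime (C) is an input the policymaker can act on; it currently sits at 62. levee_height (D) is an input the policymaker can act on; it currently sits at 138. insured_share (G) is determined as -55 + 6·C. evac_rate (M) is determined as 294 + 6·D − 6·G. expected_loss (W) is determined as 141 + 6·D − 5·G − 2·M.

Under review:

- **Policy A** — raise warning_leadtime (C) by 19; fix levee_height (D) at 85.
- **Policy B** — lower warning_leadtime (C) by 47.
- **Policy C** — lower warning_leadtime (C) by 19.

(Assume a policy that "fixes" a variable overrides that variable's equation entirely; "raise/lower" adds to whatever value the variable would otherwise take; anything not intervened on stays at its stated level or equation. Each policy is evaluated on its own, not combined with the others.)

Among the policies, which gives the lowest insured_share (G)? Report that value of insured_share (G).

35

Policy A (C + 19, D := 85):
  C = 62 + 19 = 81
  G = -55 + 6·81 = 431
Policy B (C − 47):
  C = 62 − 47 = 15
  G = -55 + 6·15 = 35
Policy C (C − 19):
  C = 62 − 19 = 43
  G = -55 + 6·43 = 203
Comparing — Policy A: G=431, Policy B: G=35, Policy C: G=203. Lowest is 35 (Policy B).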